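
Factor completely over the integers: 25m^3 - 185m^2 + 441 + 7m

(5m + 7)(5m - 9)(m - 7)

Among the possible rational roots, m = -7/5 is a root, giving the factor (5m + 7) and quotient 5m^2 - 44m + 63.
The remaining quadratic factors as (m - 7)(5m - 9).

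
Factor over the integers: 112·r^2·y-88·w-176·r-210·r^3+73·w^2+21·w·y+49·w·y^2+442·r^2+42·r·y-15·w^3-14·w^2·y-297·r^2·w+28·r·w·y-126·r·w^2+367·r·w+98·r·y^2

-(15·r+3·w+7·y-8)·(2·r+w)·(7·r+5·w-7·y-11)

Group: 15·r·(-14·r^2-17·r·w+14·r·y+22·r-5·w^2+7·w·y+11·w) + (3·w+7·y-8)·(-14·r^2-17·r·w+14·r·y+22·r-5·w^2+7·w·y+11·w); both groups contain (-14·r^2-17·r·w+14·r·y+22·r-5·w^2+7·w·y+11·w), so (15·r+3·w+7·y-8) is a factor with cofactor -14·r^2-17·r·w+14·r·y+22·r-5·w^2+7·w·y+11·w.
The cofactor groups again: -14·r^2-17·r·w+14·r·y+22·r-5·w^2+7·w·y+11·w = -2·r·(7·r+5·w-7·y-11) - w·(7·r+5·w-7·y-11); both groups contain (7·r+5·w-7·y-11), giving -(2·r+w)·(7·r+5·w-7·y-11).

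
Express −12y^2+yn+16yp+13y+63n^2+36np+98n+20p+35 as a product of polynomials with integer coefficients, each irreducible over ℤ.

Group: −4y(3y−7n−4p−7) + (−9n−5)(3y−7n−4p−7); both groups contain (3y−7n−4p−7).

−(3y−7n−4p−7)(4y+9n+5)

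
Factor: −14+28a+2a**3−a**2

Group as (2a**3+28a) + (−a**2−14) = 2a(a**2+14) − (a**2+14).
Both groups share the factor (a**2+14).

(2a−1)(a**2+14)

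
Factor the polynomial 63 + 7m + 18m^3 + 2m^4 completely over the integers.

(m + 9)(2m^3 + 7)

Group as (2m^4 + 7m) + (18m^3 + 63) = m(2m^3 + 7) + 9(2m^3 + 7).
Both groups share the factor (2m^3 + 7).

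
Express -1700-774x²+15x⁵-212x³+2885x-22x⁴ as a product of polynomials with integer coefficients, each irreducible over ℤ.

By the rational root theorem, x = 5/3 is a root, so (3x-5) is a factor; dividing leaves 5x⁴+x³-69x²-373x+340.
Next, x = 5 is a root, so (x-5) divides it; the quotient is 5x³+26x²+61x-68.
Next, x = 4/5 is a root, so (5x-4) is a factor; dividing leaves x²+6x+17.
The quadratic x²+6x+17 has discriminant -32 < 0 and is irreducible over ℤ.

(3x-5)(5x-4)(x-5)(x²+6x+17)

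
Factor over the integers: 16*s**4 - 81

(2*s + 3)*(2*s - 3)*(4*s**2 + 9)

Write as (4*s**2)² − (9)², then factor 4*s**2 - 9 once more.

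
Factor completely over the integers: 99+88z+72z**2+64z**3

(8z+9)(8z**2+11)

Group as (64z**3+88z) + (72z**2+99) = 8z(8z**2+11) + 9(8z**2+11).
Both groups share the factor (8z**2+11).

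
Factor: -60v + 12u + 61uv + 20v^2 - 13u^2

-(13u + 4v - 12)(u - 5v)

Group: -u(13u + 4v - 12) + 5v(13u + 4v - 12); both groups contain (13u + 4v - 12).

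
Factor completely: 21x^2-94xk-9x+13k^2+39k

(3x-13k)(7x-k-3)

Group: 3x(7x-k-3) - 13k(7x-k-3); both groups contain (7x-k-3).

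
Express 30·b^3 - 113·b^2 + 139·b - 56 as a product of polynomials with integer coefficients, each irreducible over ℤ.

Among the possible rational roots, b = 8/5 is a root, giving the factor (5·b - 8) and quotient 6·b^2 - 13·b + 7.
The remaining quadratic factors as (6·b - 7)(b - 1).

(5·b - 8)·(6·b - 7)·(b - 1)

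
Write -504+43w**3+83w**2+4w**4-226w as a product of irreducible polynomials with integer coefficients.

By the rational root theorem, w = -2 is a root, giving the factor (w+2) and quotient 4w**3+35w**2+13w-252.
Continuing, w = 9/4 is a root, so (4w-9) divides it; the quotient is w**2+11w+28.
The remaining quadratic factors as (w+7)(w+4).

(4w-9)(w+2)(w+4)(w+7)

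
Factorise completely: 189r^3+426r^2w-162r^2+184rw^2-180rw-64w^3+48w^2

Group: 7r(27r^2+30rw-8w^2) + (8w-6)(27r^2+30rw-8w^2); both groups contain (27r^2+30rw-8w^2), so (7r+8w-6) is a factor with cofactor 27r^2+30rw-8w^2.
The cofactor groups again: 27r^2+30rw-8w^2 = 9r(3r+4w) - 2w(3r+4w); both groups contain (3r+4w), giving (9r-2w)(3r+4w).

(3r+4w)(7r+8w-6)(9r-2w)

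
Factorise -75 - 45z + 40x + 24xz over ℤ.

(3z + 5)(8x - 15)

Group as (24xz + 40x) + (-45z - 75) = 8x(3z + 5) - 15(3z + 5).
Both groups share the factor (3z + 5).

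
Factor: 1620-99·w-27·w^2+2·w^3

(2·w+15)·(w-12)·(w-9)

Among the possible rational roots, w = 12 is a root, so (w-12) is a factor; dividing leaves 2·w^2-3·w-135.
The remaining quadratic factors as (w-9)(2·w+15).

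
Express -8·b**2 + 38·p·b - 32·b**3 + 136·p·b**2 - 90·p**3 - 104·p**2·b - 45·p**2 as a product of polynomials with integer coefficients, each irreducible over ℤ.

Group: 9·p·(-10·p**2 - 16·p·b - 5·p + 8·b**2 + 2·b) - 4·b·(-10·p**2 - 16·p·b - 5·p + 8·b**2 + 2·b); both groups contain (-10·p**2 - 16·p·b - 5·p + 8·b**2 + 2·b), so (9·p - 4·b) is a factor with cofactor -10·p**2 - 16·p·b - 5·p + 8·b**2 + 2·b.
The cofactor groups again: -10·p**2 - 16·p·b - 5·p + 8·b**2 + 2·b = -2·p·(5·p - 2·b) + (-4·b - 1)·(5·p - 2·b); both groups contain (5·p - 2·b), giving -(2·p + 4·b + 1)·(5·p - 2·b).

-(5·p - 2·b)·(9·p - 4·b)·(2·p + 4·b + 1)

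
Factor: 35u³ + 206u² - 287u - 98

(5u - 7)(7u + 2)(u + 7)

Trying the rational-root candidates, u = -7 is a root, so (u + 7) divides it; the quotient is 35u² - 39u - 14.
The remaining quadratic factors as (7u + 2)(5u - 7).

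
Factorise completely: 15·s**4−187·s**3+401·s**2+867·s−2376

Trying the rational-root candidates, s = 9 is a root, giving the factor (s−9) and quotient 15·s**3−52·s**2−67·s+264.
Then s = −11/5 is a root, so (5·s+11) divides it; the quotient is 3·s**2−17·s+24.
The remaining quadratic factors as (s−3)(3·s−8).

(3·s−8)·(5·s+11)·(s−3)·(s−9)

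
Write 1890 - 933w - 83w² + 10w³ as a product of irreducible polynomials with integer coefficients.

(2w + 15)(5w - 9)(w - 14)

Trying the rational-root candidates, w = -15/2 is a root, giving the factor (2w + 15) and quotient 5w² - 79w + 126.
The remaining quadratic factors as (5w - 9)(w - 14).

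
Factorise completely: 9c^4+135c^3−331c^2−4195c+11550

Testing divisors of the constant over divisors of the leading coefficient, c = −15 is a root, giving the factor (c+15) and quotient 9c^3−331c+770.
Then c = 11/3 is a root, so (3c−11) is a factor; dividing leaves 3c^2+11c−70.
The remaining quadratic factors as (3c−10)(c+7).

(3c−10)(3c−11)(c+15)(c+7)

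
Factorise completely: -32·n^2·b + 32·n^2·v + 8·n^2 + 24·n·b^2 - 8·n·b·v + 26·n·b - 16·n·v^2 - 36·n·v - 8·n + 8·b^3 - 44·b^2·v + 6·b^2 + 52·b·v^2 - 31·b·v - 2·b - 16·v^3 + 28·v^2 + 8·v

-(2·n - 2·b + v - 2)·(4·b - 4·v - 1)·(4·n + b - 4·v)

Group: 4·n·(-8·n·b + 8·n·v + 2·n + 8·b^2 - 12·b·v + 6·b + 4·v^2 - 7·v - 2) + (b - 4·v)·(-8·n·b + 8·n·v + 2·n + 8·b^2 - 12·b·v + 6·b + 4·v^2 - 7·v - 2); both groups contain (-8·n·b + 8·n·v + 2·n + 8·b^2 - 12·b·v + 6·b + 4·v^2 - 7·v - 2), so (4·n + b - 4·v) is a factor with cofactor -8·n·b + 8·n·v + 2·n + 8·b^2 - 12·b·v + 6·b + 4·v^2 - 7·v - 2.
The cofactor groups again: -8·n·b + 8·n·v + 2·n + 8·b^2 - 12·b·v + 6·b + 4·v^2 - 7·v - 2 = -4·b·(2·n - 2·b + v - 2) + (4·v + 1)·(2·n - 2·b + v - 2); both groups contain (2·n - 2·b + v - 2), giving -(4·b - 4·v - 1)·(2·n - 2·b + v - 2).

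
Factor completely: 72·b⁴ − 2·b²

2·b²·(6·b + 1)·(6·b − 1)

Every term has a factor of 2·b². Then 36·b² − 1 = (6·b)² − (1)².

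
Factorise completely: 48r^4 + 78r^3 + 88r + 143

(8r + 13)(6r^3 + 11)

Group as (48r^4 + 88r) + (78r^3 + 143) = 8r(6r^3 + 11) + 13(6r^3 + 11).
Both groups share the factor (6r^3 + 11).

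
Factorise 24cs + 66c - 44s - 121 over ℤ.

(4s + 11)(6c - 11)

Group as (24cs + 66c) + (-44s - 121) = 6c(4s + 11) - 11(4s + 11).
Both groups share the factor (4s + 11).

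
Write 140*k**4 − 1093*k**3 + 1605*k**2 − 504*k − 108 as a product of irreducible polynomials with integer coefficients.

(4*k − 3)*(5*k − 6)*(7*k + 1)*(k − 6)

Among the possible rational roots, k = 6/5 is a root, so (5*k − 6) is a factor; dividing leaves 28*k**3 − 185*k**2 + 99*k + 18.
Then k = −1/7 is a root, so (7*k + 1) divides it; the quotient is 4*k**2 − 27*k + 18.
The remaining quadratic factors as (4*k − 3)(k − 6).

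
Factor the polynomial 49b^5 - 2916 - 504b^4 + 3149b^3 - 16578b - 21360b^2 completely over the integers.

(7b + 2)(7b + 3)(b - 9)(b^2 - 2b + 54)

Testing divisors of the constant over divisors of the leading coefficient, b = -3/7 is a root, so (7b + 3) divides it; the quotient is 7b^4 - 75b^3 + 482b^2 - 3258b - 972.
Continuing, b = 9 is a root, so (b - 9) is a factor; dividing leaves 7b^3 - 12b^2 + 374b + 108.
Then b = -2/7 is a root, giving the factor (7b + 2) and quotient b^2 - 2b + 54.
The quadratic b^2 - 2b + 54 has discriminant -212 < 0 and is irreducible over ℤ.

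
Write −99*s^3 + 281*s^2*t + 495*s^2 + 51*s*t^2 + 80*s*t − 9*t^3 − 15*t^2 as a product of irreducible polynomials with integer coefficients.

Group: 9*s*(−11*s^2 + 30*s*t + 55*s + 9*t^2 + 15*t) − t*(−11*s^2 + 30*s*t + 55*s + 9*t^2 + 15*t); both groups contain (−11*s^2 + 30*s*t + 55*s + 9*t^2 + 15*t), so (9*s − t) is a factor with cofactor −11*s^2 + 30*s*t + 55*s + 9*t^2 + 15*t.
The cofactor groups again: −11*s^2 + 30*s*t + 55*s + 9*t^2 + 15*t = −11*s*(s − 3*t − 5) − 3*t*(s − 3*t − 5); both groups contain (s − 3*t − 5), giving −(11*s + 3*t)*(s − 3*t − 5).

−(11*s + 3*t)*(9*s − t)*(s − 3*t − 5)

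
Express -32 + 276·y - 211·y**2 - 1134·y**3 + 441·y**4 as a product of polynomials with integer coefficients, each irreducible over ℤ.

Among the possible rational roots, y = 1/3 is a root, so (3·y - 1) is a factor; dividing leaves 147·y**3 - 329·y**2 - 180·y + 32.
Then y = -4/7 is a root, so (7·y + 4) divides it; the quotient is 21·y**2 - 59·y + 8.
The remaining quadratic factors as (3·y - 8)(7·y - 1).

(3·y - 1)·(3·y - 8)·(7·y + 4)·(7·y - 1)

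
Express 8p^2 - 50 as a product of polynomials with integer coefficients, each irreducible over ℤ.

2(2p + 5)(2p - 5)

Every term has a factor of 2. Then 4p^2 - 25 = (2p)² − (5)².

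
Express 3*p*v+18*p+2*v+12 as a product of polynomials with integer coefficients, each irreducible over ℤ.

(3*p+2)*(v+6)

Group as (3*p*v+18*p) + (2*v+12) = 3*p*(v+6) + 2*(v+6).
Both groups share the factor (v+6).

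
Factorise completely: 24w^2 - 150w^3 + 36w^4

6w^2(6w - 1)(w - 4)

Pull out the common factor 6w^2, then factor the remaining trinomial.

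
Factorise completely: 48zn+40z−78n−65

Group as (48zn+40z) + (−78n−65) = 8z(6n+5) − 13(6n+5).
Both groups share the factor (6n+5).

(6n+5)(8z−13)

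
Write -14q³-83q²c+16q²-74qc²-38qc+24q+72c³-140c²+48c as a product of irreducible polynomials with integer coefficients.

-(7q-4c+6)(q+2c)(2q+9c-4)

Group: q(-14q²-55qc+16q+36c²-70c+24) + 2c(-14q²-55qc+16q+36c²-70c+24); both groups contain (-14q²-55qc+16q+36c²-70c+24), so (q+2c) is a factor with cofactor -14q²-55qc+16q+36c²-70c+24.
The cofactor groups again: -14q²-55qc+16q+36c²-70c+24 = -2q(7q-4c+6) + (-9c+4)(7q-4c+6); both groups contain (7q-4c+6), giving -(2q+9c-4)(7q-4c+6).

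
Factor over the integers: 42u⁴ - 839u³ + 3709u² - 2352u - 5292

By the rational root theorem, u = 9/2 is a root, so (2u - 9) is a factor; dividing leaves 21u³ - 325u² + 392u + 588.
Then u = 14 is a root, so (u - 14) is a factor; dividing leaves 21u² - 31u - 42.
The remaining quadratic factors as (7u + 6)(3u - 7).

(2u - 9)(3u - 7)(7u + 6)(u - 14)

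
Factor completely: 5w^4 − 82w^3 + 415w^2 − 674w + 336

(5w − 7)(w − 1)(w − 6)(w − 8)

By the rational root theorem, w = 7/5 is a root, so (5w − 7) divides it; the quotient is w^3 − 15w^2 + 62w − 48.
Next, w = 1 is a root, so (w − 1) divides it; the quotient is w^2 − 14w + 48.
The remaining quadratic factors as (w − 6)(w − 8).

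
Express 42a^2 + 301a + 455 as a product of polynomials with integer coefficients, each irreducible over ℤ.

Pull out the common factor 7, then factor the remaining trinomial.

7(6a + 13)(a + 5)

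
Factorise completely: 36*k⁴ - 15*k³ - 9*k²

3*k²*(3*k + 1)*(4*k - 3)

Pull out the common factor 3*k², then factor the remaining trinomial.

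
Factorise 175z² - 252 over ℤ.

7(5z + 6)(5z - 6)

Factor out 7, leaving 25z² - 36, which is a difference of two squares.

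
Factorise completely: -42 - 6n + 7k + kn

(k - 6)(n + 7)

Group as (kn + 7k) + (-6n - 42) = k(n + 7) - 6(n + 7).
Both groups share the factor (n + 7).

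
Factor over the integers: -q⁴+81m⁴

(3m+q)(3m-q)(9m²+q²)

Difference of squares twice: with A = 3m and B = q, A⁴ − B⁴ = (A² − B²)(A² + B²), and A² − B² factors again.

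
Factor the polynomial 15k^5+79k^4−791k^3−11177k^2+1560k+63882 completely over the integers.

Trying the rational-root candidates, k = 9 is a root, so (k−9) is a factor; dividing leaves 15k^4+214k^3+1135k^2−962k−7098.
Next, k = 7/3 is a root, so (3k−7) is a factor; dividing leaves 5k^3+83k^2+572k+1014.
Next, k = −13/5 is a root, so (5k+13) divides it; the quotient is k^2+14k+78.
The quadratic k^2+14k+78 has discriminant −116 < 0 and is irreducible over ℤ.

(3k−7)(5k+13)(k−9)(k^2+14k+78)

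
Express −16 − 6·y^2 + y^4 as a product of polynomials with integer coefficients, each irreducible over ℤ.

(y^2 + 2)·(y^2 − 8)

Substitute u = y^2 to get a quadratic in u, then factor.
y^2 − 8 is irreducible over ℤ (8 is not a perfect square).
y^2 + 2 is irreducible over ℤ (always positive, so no real roots).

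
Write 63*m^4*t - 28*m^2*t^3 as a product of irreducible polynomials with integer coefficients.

7*m^2*t*(3*m + 2*t)*(3*m - 2*t)

Factor out 7*m^2*t, leaving 9*m^2 - 4*t^2, which is a difference of two squares.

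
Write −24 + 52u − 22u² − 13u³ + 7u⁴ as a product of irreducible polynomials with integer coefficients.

(7u − 6)(u + 2)(u − 1)(u − 2)

By the rational root theorem, u = 6/7 is a root, so (7u − 6) divides it; the quotient is u³ − u² − 4u + 4.
Continuing, u = 2 is a root, giving the factor (u − 2) and quotient u² + u − 2.
The remaining quadratic factors as (u − 1)(u + 2).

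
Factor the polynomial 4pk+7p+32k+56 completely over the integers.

(4k+7)(p+8)

Group as (4pk+7p) + (32k+56) = p(4k+7) + 8(4k+7).
Both groups share the factor (4k+7).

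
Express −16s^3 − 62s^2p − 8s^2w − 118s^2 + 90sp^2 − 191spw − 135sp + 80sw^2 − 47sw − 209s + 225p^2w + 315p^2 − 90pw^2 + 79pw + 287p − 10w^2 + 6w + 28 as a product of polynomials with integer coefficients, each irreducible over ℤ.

Group: s(−16s^2 + 18sp − 40sw − 54s + 45pw + 63p + 5w + 7) + (5p − 2w + 4)(−16s^2 + 18sp − 40sw − 54s + 45pw + 63p + 5w + 7); both groups contain (−16s^2 + 18sp − 40sw − 54s + 45pw + 63p + 5w + 7), so (s + 5p − 2w + 4) is a factor with cofactor −16s^2 + 18sp − 40sw − 54s + 45pw + 63p + 5w + 7.
The cofactor groups again: −16s^2 + 18sp − 40sw − 54s + 45pw + 63p + 5w + 7 = −8s(2s + 5w + 7) + (9p + 1)(2s + 5w + 7); both groups contain (2s + 5w + 7), giving −(8s − 9p − 1)(2s + 5w + 7).

−(8s − 9p − 1)(2s + 5w + 7)(s + 5p − 2w + 4)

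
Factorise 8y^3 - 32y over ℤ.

8y(y + 2)(y - 2)

Pull out the common factor 8y; y^2 - 4 is a difference of squares.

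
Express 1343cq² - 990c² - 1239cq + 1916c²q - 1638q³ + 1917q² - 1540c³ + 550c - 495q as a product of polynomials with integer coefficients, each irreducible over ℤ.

Group: 14c(-110c² + 239cq - 110c - 126q² + 99q) + (13q - 5)(-110c² + 239cq - 110c - 126q² + 99q); both groups contain (-110c² + 239cq - 110c - 126q² + 99q), so (14c + 13q - 5) is a factor with cofactor -110c² + 239cq - 110c - 126q² + 99q.
The cofactor groups again: -110c² + 239cq - 110c - 126q² + 99q = -11c(10c - 9q) + (14q - 11)(10c - 9q); both groups contain (10c - 9q), giving -(11c - 14q + 11)(10c - 9q).

-(10c - 9q)(11c - 14q + 11)(14c + 13q - 5)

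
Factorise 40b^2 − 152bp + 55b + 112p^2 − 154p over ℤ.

Group: 5b(8b − 8p + 11) − 14p(8b − 8p + 11); both groups contain (8b − 8p + 11).

(5b − 14p)(8b − 8p + 11)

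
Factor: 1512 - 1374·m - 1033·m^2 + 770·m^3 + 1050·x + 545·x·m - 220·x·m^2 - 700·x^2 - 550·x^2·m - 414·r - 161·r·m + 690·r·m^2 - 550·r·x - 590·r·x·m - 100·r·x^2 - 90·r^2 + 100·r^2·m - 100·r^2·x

Group: 10·x·(-10·r^2 - 10·r·x - 69·r·m - 46·r - 55·x·m - 70·x - 77·m^2 + 34·m + 168) + (-10·m + 9)·(-10·r^2 - 10·r·x - 69·r·m - 46·r - 55·x·m - 70·x - 77·m^2 + 34·m + 168); both groups contain (-10·r^2 - 10·r·x - 69·r·m - 46·r - 55·x·m - 70·x - 77·m^2 + 34·m + 168), so (10·x - 10·m + 9) is a factor with cofactor -10·r^2 - 10·r·x - 69·r·m - 46·r - 55·x·m - 70·x - 77·m^2 + 34·m + 168.
The cofactor groups again: -10·r^2 - 10·r·x - 69·r·m - 46·r - 55·x·m - 70·x - 77·m^2 + 34·m + 168 = -5·r·(2·r + 11·m + 14) + (-5·x - 7·m + 12)·(2·r + 11·m + 14); both groups contain (2·r + 11·m + 14), giving -(5·r + 5·x + 7·m - 12)·(2·r + 11·m + 14).

-(10·x - 10·m + 9)·(2·r + 11·m + 14)·(5·r + 5·x + 7·m - 12)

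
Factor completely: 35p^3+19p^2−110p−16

(5p−8)(7p+1)(p+2)

Among the possible rational roots, p = −1/7 is a root, so (7p+1) divides it; the quotient is 5p^2+2p−16.
The remaining quadratic factors as (p+2)(5p−8).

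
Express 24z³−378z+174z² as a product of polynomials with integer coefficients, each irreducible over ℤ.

Pull out the common factor 6z, then factor the remaining trinomial.

6z(4z−7)(z+9)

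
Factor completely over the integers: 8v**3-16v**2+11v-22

(v-2)(8v**2+11)

Group as (8v**3+11v) + (-16v**2-22) = v(8v**2+11) - 2(8v**2+11).
Both groups share the factor (8v**2+11).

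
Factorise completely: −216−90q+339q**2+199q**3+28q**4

(4q−3)(7q+6)(q+3)(q+4)

Testing divisors of the constant over divisors of the leading coefficient, q = −6/7 is a root, so (7q+6) divides it; the quotient is 4q**3+25q**2+27q−36.
Continuing, q = −4 is a root, so (q+4) is a factor; dividing leaves 4q**2+9q−9.
The remaining quadratic factors as (4q−3)(q+3).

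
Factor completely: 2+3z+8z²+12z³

Group as (12z³+3z) + (8z²+2) = 3z(4z²+1) + 2(4z²+1).
Both groups share the factor (4z²+1).

(3z+2)(4z²+1)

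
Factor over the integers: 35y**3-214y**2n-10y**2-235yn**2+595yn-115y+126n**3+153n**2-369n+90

Group: y(35y**2+31yn-80y-18n**2-27n+45) + (-7n+2)(35y**2+31yn-80y-18n**2-27n+45); both groups contain (35y**2+31yn-80y-18n**2-27n+45), so (y-7n+2) is a factor with cofactor 35y**2+31yn-80y-18n**2-27n+45.
The cofactor groups again: 35y**2+31yn-80y-18n**2-27n+45 = 7y(5y-2n-5) + (9n-9)(5y-2n-5); both groups contain (5y-2n-5), giving (7y+9n-9)(5y-2n-5).

(5y-2n-5)(y-7n+2)(7y+9n-9)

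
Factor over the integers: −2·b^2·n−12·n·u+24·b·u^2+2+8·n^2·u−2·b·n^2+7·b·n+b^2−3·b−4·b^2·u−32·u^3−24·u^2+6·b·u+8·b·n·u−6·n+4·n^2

−(2·n+4·u−1)·(b+n−2·u−1)·(b−4·u−2)

Group: b·(−2·b·n−4·b·u+b−2·n^2+3·n+8·u^2+2·u−1) + (−4·u−2)·(−2·b·n−4·b·u+b−2·n^2+3·n+8·u^2+2·u−1); both groups contain (−2·b·n−4·b·u+b−2·n^2+3·n+8·u^2+2·u−1), so (b−4·u−2) is a factor with cofactor −2·b·n−4·b·u+b−2·n^2+3·n+8·u^2+2·u−1.
The cofactor groups again: −2·b·n−4·b·u+b−2·n^2+3·n+8·u^2+2·u−1 = −b·(2·n+4·u−1) + (−n+2·u+1)·(2·n+4·u−1); both groups contain (2·n+4·u−1), giving −(b+n−2·u−1)·(2·n+4·u−1).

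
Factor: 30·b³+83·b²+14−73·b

Testing divisors of the constant over divisors of the leading coefficient, b = 1/3 is a root, giving the factor (3·b−1) and quotient 10·b²+31·b−14.
The remaining quadratic factors as (5·b−2)(2·b+7).

(2·b+7)·(3·b−1)·(5·b−2)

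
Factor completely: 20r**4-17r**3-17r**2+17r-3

(4r-1)(5r-3)(r+1)(r-1)

By the rational root theorem, r = 3/5 is a root, giving the factor (5r-3) and quotient 4r**3-r**2-4r+1.
Continuing, r = -1 is a root, giving the factor (r+1) and quotient 4r**2-5r+1.
The remaining quadratic factors as (4r-1)(r-1).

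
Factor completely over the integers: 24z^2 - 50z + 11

(4z - 1)(6z - 11)

Need a pair with product 24·11 = 264 and sum -50: that's -6 and -44.
Split the middle term: 24z^2 - 6z - 44z + 11 = 6z(4z - 1) - 11(4z - 1).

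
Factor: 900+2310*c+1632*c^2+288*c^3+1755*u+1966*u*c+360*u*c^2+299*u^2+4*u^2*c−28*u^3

Group: u*(−28*u^2−108*u*c−121*u−72*c^2−138*c−60) + (−4*c−15)*(−28*u^2−108*u*c−121*u−72*c^2−138*c−60); both groups contain (−28*u^2−108*u*c−121*u−72*c^2−138*c−60), so (u−4*c−15) is a factor with cofactor −28*u^2−108*u*c−121*u−72*c^2−138*c−60.
The cofactor groups again: −28*u^2−108*u*c−121*u−72*c^2−138*c−60 = −7*u*(4*u+12*c+15) + (−6*c−4)*(4*u+12*c+15); both groups contain (4*u+12*c+15), giving −(7*u+6*c+4)*(4*u+12*c+15).

−(u−4*c−15)*(4*u+12*c+15)*(7*u+6*c+4)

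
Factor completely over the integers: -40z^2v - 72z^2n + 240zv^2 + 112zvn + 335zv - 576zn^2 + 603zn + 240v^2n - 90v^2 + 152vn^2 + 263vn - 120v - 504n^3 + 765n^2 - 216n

-(z - 6v + 7n - 8)(8z + 8n - 3)(5v + 9n)

Group: 5v(-8z^2 + 48zv - 64zn + 67z + 48vn - 18v - 56n^2 + 85n - 24) + 9n(-8z^2 + 48zv - 64zn + 67z + 48vn - 18v - 56n^2 + 85n - 24); both groups contain (-8z^2 + 48zv - 64zn + 67z + 48vn - 18v - 56n^2 + 85n - 24), so (5v + 9n) is a factor with cofactor -8z^2 + 48zv - 64zn + 67z + 48vn - 18v - 56n^2 + 85n - 24.
The cofactor groups again: -8z^2 + 48zv - 64zn + 67z + 48vn - 18v - 56n^2 + 85n - 24 = -z(8z + 8n - 3) + (6v - 7n + 8)(8z + 8n - 3); both groups contain (8z + 8n - 3), giving -(z - 6v + 7n - 8)(8z + 8n - 3).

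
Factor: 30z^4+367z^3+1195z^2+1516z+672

By the rational root theorem, z = -8 is a root, giving the factor (z+8) and quotient 30z^3+127z^2+179z+84.
Next, z = -7/5 is a root, giving the factor (5z+7) and quotient 6z^2+17z+12.
The remaining quadratic factors as (2z+3)(3z+4).

(2z+3)(3z+4)(5z+7)(z+8)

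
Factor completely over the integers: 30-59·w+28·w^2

(4·w-5)·(7·w-6)

Need a pair with product 28·30 = 840 and sum -59: that's -24 and -35.
Split the middle term: 28·w^2-24·w - 35·w+30 = 4·w·(7·w-6) - 5·(7·w-6).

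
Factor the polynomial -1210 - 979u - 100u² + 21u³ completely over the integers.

(3u + 11)(7u + 11)(u - 10)

By the rational root theorem, u = -11/3 is a root, so (3u + 11) is a factor; dividing leaves 7u² - 59u - 110.
The remaining quadratic factors as (7u + 11)(u - 10).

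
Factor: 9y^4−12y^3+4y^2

y^2(3y−2)^2

Pull out the common factor y^2, leaving 9y^2−12y+4.
Recognize a perfect-square trinomial with the parts 3y and 2.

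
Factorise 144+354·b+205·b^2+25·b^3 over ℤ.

(5·b+3)·(5·b+8)·(b+6)

Testing divisors of the constant over divisors of the leading coefficient, b = -3/5 is a root, giving the factor (5·b+3) and quotient 5·b^2+38·b+48.
The remaining quadratic factors as (b+6)(5·b+8).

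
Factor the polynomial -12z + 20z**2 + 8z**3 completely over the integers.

Pull out the common factor 4z, then factor the remaining trinomial.

4z(2z - 1)(z + 3)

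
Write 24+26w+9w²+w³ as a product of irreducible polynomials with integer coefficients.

Among the possible rational roots, w = -2 is a root, so (w+2) divides it; the quotient is w²+7w+12.
The remaining quadratic factors as (w+4)(w+3).

(w+2)(w+3)(w+4)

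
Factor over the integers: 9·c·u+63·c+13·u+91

Group as (9·c·u+63·c) + (13·u+91) = 9·c·(u+7) + 13·(u+7).
Both groups share the factor (u+7).

(9·c+13)·(u+7)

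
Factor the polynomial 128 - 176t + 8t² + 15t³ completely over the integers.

Testing divisors of the constant over divisors of the leading coefficient, t = -4 is a root, so (t + 4) divides it; the quotient is 15t² - 52t + 32.
The remaining quadratic factors as (3t - 8)(5t - 4).

(3t - 8)(5t - 4)(t + 4)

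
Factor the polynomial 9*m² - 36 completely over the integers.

Pull out the common factor 9; m² - 4 is a difference of squares.

9*(m + 2)*(m - 2)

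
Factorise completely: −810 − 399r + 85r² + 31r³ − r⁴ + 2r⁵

By the rational root theorem, r = 3 is a root, so (r − 3) is a factor; dividing leaves 2r⁴ + 5r³ + 46r² + 223r + 270.
Next, r = −5/2 is a root, so (2r + 5) divides it; the quotient is r³ + 23r + 54.
Then r = −2 is a root, giving the factor (r + 2) and quotient r² − 2r + 27.
The quadratic r² − 2r + 27 has discriminant −104 < 0 and is irreducible over ℤ.

(2r + 5)(r + 2)(r − 3)(r² − 2r + 27)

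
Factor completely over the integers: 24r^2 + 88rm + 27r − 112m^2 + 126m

Group: 8r(3r + 14m) + (−8m + 9)(3r + 14m); both groups contain (3r + 14m).

(8r − 8m + 9)(3r + 14m)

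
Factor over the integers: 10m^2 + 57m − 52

(2m + 13)(5m − 4)

Need a pair with product 10·(−52) = −520 and sum 57: that's −8 and 65.
Split the middle term: 10m^2 − 8m + 65m − 52 = 2m(5m − 4) + 13(5m − 4).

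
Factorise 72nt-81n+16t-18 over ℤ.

(8t-9)(9n+2)

Group as (72nt-81n) + (16t-18) = 9n(8t-9) + 2(8t-9).
Both groups share the factor (8t-9).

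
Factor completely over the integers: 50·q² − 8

Pull out the common factor 2; 25·q² − 4 is a difference of squares.

2·(5·q + 2)·(5·q − 2)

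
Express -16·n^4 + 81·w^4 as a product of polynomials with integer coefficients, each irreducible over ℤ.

Difference of squares twice: with A = 3·w and B = 2·n, A⁴ − B⁴ = (A² − B²)(A² + B²), and A² − B² factors again.

(3·w - 2·n)·(3·w + 2·n)·(9·w^2 + 4·n^2)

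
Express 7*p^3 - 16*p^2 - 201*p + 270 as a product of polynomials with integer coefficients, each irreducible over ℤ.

Trying the rational-root candidates, p = 6 is a root, so (p - 6) is a factor; dividing leaves 7*p^2 + 26*p - 45.
The remaining quadratic factors as (7*p - 9)(p + 5).

(7*p - 9)*(p + 5)*(p - 6)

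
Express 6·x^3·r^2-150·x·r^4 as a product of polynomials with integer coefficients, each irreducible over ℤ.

Factor out 6·x·r^2, leaving x^2-25·r^2, which is a difference of two squares.

6·r^2·x·(x-5·r)·(x+5·r)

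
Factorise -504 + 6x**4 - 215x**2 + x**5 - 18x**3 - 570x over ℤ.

Testing divisors of the constant over divisors of the leading coefficient, x = 6 is a root, so (x - 6) divides it; the quotient is x**4 + 12x**3 + 54x**2 + 109x + 84.
Then x = -3 is a root, so (x + 3) is a factor; dividing leaves x**3 + 9x**2 + 27x + 28.
Continuing, x = -4 is a root, so (x + 4) divides it; the quotient is x**2 + 5x + 7.
The quadratic x**2 + 5x + 7 has discriminant -3 < 0 and is irreducible over ℤ.

(x + 3)(x + 4)(x - 6)(x**2 + 5x + 7)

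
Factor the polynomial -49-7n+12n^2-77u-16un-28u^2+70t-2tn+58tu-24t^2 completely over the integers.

-(6t-4u-4n-7)(4t-7u+3n-7)

Group: -4t(6t-4u-4n-7) + (7u-3n+7)(6t-4u-4n-7); both groups contain (6t-4u-4n-7).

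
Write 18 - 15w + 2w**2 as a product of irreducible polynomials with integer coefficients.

Need a pair with product 2·18 = 36 and sum -15: that's -12 and -3.
Split the middle term: 2w**2 - 12w - 3w + 18 = 2w(w - 6) - 3(w - 6).

(2w - 3)(w - 6)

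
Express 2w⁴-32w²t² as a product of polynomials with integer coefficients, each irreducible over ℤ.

2w²(w-4t)(w+4t)

Pull out the common factor 2w²; w²-16t² is a difference of squares.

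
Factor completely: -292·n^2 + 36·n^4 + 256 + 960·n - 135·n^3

By the rational root theorem, n = -1/4 is a root, giving the factor (4·n + 1) and quotient 9·n^3 - 36·n^2 - 64·n + 256.
Continuing, n = 8/3 is a root, so (3·n - 8) divides it; the quotient is 3·n^2 - 4·n - 32.
The remaining quadratic factors as (n - 4)(3·n + 8).

(3·n + 8)·(3·n - 8)·(4·n + 1)·(n - 4)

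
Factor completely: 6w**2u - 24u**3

Pull out the common factor 6u; w**2 - 4u**2 is a difference of squares.

6u(w - 2u)(w + 2u)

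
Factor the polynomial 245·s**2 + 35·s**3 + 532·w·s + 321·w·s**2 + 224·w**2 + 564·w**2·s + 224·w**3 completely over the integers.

(8·w + 5·s)·(4·w + 7·s)·(7·w + s + 7)

Group: 7·w·(32·w**2 + 76·w·s + 35·s**2) + (s + 7)·(32·w**2 + 76·w·s + 35·s**2); both groups contain (32·w**2 + 76·w·s + 35·s**2), so (7·w + s + 7) is a factor with cofactor 32·w**2 + 76·w·s + 35·s**2.
The cofactor groups again: 32·w**2 + 76·w·s + 35·s**2 = 8·w·(4·w + 7·s) + 5·s·(4·w + 7·s); both groups contain (4·w + 7·s), giving (8·w + 5·s)·(4·w + 7·s).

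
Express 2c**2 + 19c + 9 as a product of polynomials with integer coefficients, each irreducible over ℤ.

(2c + 1)(c + 9)

Need a pair with product 2·9 = 18 and sum 19: that's 1 and 18.
Split the middle term: 2c**2 + c + 18c + 9 = c(2c + 1) + 9(2c + 1).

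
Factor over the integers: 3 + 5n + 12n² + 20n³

(5n + 3)(4n² + 1)

Group as (20n³ + 5n) + (12n² + 3) = 5n(4n² + 1) + 3(4n² + 1).
Both groups share the factor (4n² + 1).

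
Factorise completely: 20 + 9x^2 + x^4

(x^2 + 4)(x^2 + 5)

Substitute u = x^2 to get a quadratic in u, then factor.
x^2 + 5 is irreducible over ℤ (always positive, so no real roots).
x^2 + 4 is irreducible over ℤ (sum of squares).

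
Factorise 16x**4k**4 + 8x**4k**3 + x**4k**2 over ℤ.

k**2x**4(4k + 1)**2

Pull out the common factor x**4k**2, leaving 16k**2 + 8k + 1.
Recognize a perfect-square trinomial with the parts 1 and 4k.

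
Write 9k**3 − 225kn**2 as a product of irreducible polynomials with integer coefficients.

Every term has a factor of 9k. Then k**2 − 25n**2 = (k)² − (5n)².

9k(k + 5n)(k − 5n)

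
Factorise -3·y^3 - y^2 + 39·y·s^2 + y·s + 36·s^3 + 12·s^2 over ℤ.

Group: 3·y·(-y^2 + y·s + 12·s^2) + (3·s + 1)·(-y^2 + y·s + 12·s^2); both groups contain (-y^2 + y·s + 12·s^2), so (3·y + 3·s + 1) is a factor with cofactor -y^2 + y·s + 12·s^2.
The cofactor groups again: -y^2 + y·s + 12·s^2 = -y·(y - 4·s) - 3·s·(y - 4·s); both groups contain (y - 4·s), giving -(y + 3·s)·(y - 4·s).

-(y - 4·s)·(3·y + 3·s + 1)·(y + 3·s)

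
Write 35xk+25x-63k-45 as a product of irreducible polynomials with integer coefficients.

Group as (35xk+25x) + (-63k-45) = 5x(7k+5) - 9(7k+5).
Both groups share the factor (7k+5).

(5x-9)(7k+5)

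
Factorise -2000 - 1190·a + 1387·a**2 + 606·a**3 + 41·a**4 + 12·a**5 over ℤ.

(3·a + 8)·(4·a - 5)·(a + 1)·(a**2 + a + 50)

Among the possible rational roots, a = 5/4 is a root, giving the factor (4·a - 5) and quotient 3·a**4 + 14·a**3 + 169·a**2 + 558·a + 400.
Continuing, a = -1 is a root, so (a + 1) divides it; the quotient is 3·a**3 + 11·a**2 + 158·a + 400.
Then a = -8/3 is a root, so (3·a + 8) divides it; the quotient is a**2 + a + 50.
The quadratic a**2 + a + 50 has discriminant -199 < 0 and is irreducible over ℤ.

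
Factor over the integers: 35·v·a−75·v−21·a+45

Group as (35·v·a−75·v) + (−21·a+45) = 5·v·(7·a−15) − 3·(7·a−15).
Both groups share the factor (7·a−15).

(5·v−3)·(7·a−15)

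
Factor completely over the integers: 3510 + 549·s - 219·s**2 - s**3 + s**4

Testing divisors of the constant over divisors of the leading coefficient, s = -15 is a root, giving the factor (s + 15) and quotient s**3 - 16·s**2 + 21·s + 234.
Then s = 6 is a root, giving the factor (s - 6) and quotient s**2 - 10·s - 39.
The remaining quadratic factors as (s + 3)(s - 13).

(s + 15)·(s + 3)·(s - 13)·(s - 6)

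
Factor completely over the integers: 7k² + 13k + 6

(7k + 6)(k + 1)

Need a pair with product 7·6 = 42 and sum 13: that's 7 and 6.
Split the middle term: 7k² + 7k + 6k + 6 = 7k(k + 1) + 6(k + 1).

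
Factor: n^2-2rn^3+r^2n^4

n^2(rn-1)^2

Factor out n^2 first: what remains is r^2n^2-2rn+1.
Recognize a perfect-square trinomial with the parts 1 and rn.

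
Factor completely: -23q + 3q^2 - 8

Need a pair with product 3·(-8) = -24 and sum -23: that's -24 and 1.
Split the middle term: 3q^2 - 24q + q - 8 = 3q(q - 8) + (q - 8).

(3q + 1)(q - 8)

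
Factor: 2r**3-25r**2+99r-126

(2r-7)(r-3)(r-6)

Testing divisors of the constant over divisors of the leading coefficient, r = 7/2 is a root, giving the factor (2r-7) and quotient r**2-9r+18.
The remaining quadratic factors as (r-6)(r-3).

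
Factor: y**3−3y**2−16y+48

Testing divisors of the constant over divisors of the leading coefficient, y = 3 is a root, so (y−3) is a factor; dividing leaves y**2−16.
The remaining quadratic factors as (y+4)(y−4).

(y+4)(y−3)(y−4)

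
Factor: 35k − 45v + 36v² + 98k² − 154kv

(14k − 4v + 5)(7k − 9v)

Group: 7k(14k − 4v + 5) − 9v(14k − 4v + 5); both groups contain (14k − 4v + 5).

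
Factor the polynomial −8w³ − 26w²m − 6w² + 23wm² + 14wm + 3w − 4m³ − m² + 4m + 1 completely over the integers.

Group: w(−8w² + 6wm + 2w − m² + 1) + (4m + 1)(−8w² + 6wm + 2w − m² + 1); both groups contain (−8w² + 6wm + 2w − m² + 1), so (w + 4m + 1) is a factor with cofactor −8w² + 6wm + 2w − m² + 1.
The cofactor groups again: −8w² + 6wm + 2w − m² + 1 = −4w(2w − m − 1) + (m − 1)(2w − m − 1); both groups contain (2w − m − 1), giving −(4w − m + 1)(2w − m − 1).

−(2w − m − 1)(4w − m + 1)(w + 4m + 1)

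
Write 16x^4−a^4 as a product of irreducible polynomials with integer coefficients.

(2x)⁴ − (a)⁴ = ((2x)² − (a)²)((2x)² + (a)²); the first factor splits again, the second (4x^2+a^2) is irreducible.

(2x−a)(2x+a)(4x^2+a^2)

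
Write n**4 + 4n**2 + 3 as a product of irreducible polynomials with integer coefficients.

Substitute u = n**2 to get a quadratic in u, then factor.
n**2 + 3 is irreducible over ℤ (always positive, so no real roots).
n**2 + 1 is irreducible over ℤ (sum of squares).

(n**2 + 1)(n**2 + 3)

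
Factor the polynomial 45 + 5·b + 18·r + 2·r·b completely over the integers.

(2·r + 5)·(b + 9)

Group as (2·r·b + 18·r) + (5·b + 45) = 2·r·(b + 9) + 5·(b + 9).
Both groups share the factor (b + 9).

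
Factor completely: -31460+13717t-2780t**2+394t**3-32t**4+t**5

(t-11)(t-13)(t-5)(t**2-3t+44)

Trying the rational-root candidates, t = 13 is a root, giving the factor (t-13) and quotient t**4-19t**3+147t**2-869t+2420.
Next, t = 11 is a root, giving the factor (t-11) and quotient t**3-8t**2+59t-220.
Then t = 5 is a root, so (t-5) divides it; the quotient is t**2-3t+44.
The quadratic t**2-3t+44 has discriminant -167 < 0 and is irreducible over ℤ.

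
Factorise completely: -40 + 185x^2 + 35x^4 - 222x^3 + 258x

By the rational root theorem, x = 1/7 is a root, so (7x - 1) divides it; the quotient is 5x^3 - 31x^2 + 22x + 40.
Continuing, x = 2 is a root, so (x - 2) divides it; the quotient is 5x^2 - 21x - 20.
The remaining quadratic factors as (5x + 4)(x - 5).

(5x + 4)(7x - 1)(x - 2)(x - 5)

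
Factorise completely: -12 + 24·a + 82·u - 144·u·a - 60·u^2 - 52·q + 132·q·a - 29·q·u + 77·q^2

Group: 7·q·(11·q - 12·u + 2) + (5·u + 12·a - 6)·(11·q - 12·u + 2); both groups contain (11·q - 12·u + 2).

(11·q - 12·u + 2)·(7·q + 5·u + 12·a - 6)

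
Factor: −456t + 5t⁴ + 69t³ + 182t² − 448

(5t + 4)(t + 7)(t + 8)(t − 2)

Testing divisors of the constant over divisors of the leading coefficient, t = 2 is a root, giving the factor (t − 2) and quotient 5t³ + 79t² + 340t + 224.
Continuing, t = −4/5 is a root, giving the factor (5t + 4) and quotient t² + 15t + 56.
The remaining quadratic factors as (t + 8)(t + 7).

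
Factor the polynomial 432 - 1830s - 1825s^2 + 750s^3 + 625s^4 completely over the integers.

Trying the rational-root candidates, s = -9/5 is a root, so (5s + 9) divides it; the quotient is 125s^3 - 75s^2 - 230s + 48.
Continuing, s = 8/5 is a root, so (5s - 8) is a factor; dividing leaves 25s^2 + 25s - 6.
The remaining quadratic factors as (5s + 6)(5s - 1).

(5s + 6)(5s + 9)(5s - 1)(5s - 8)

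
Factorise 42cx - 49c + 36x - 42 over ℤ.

(6x - 7)(7c + 6)

Group as (42cx - 49c) + (36x - 42) = 7c(6x - 7) + 6(6x - 7).
Both groups share the factor (6x - 7).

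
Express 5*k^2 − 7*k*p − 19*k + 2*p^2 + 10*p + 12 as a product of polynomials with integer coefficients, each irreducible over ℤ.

Group: 5*k*(k − p − 3) + (−2*p − 4)*(k − p − 3); both groups contain (k − p − 3).

(5*k − 2*p − 4)*(k − p − 3)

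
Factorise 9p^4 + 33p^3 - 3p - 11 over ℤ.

Group as (9p^4 - 3p) + (33p^3 - 11) = 3p(3p^3 - 1) + 11(3p^3 - 1).
Both groups share the factor (3p^3 - 1).

(3p + 11)(3p^3 - 1)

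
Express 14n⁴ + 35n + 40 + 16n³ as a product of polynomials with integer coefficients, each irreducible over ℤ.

Group as (14n⁴ + 35n) + (16n³ + 40) = 7n(2n³ + 5) + 8(2n³ + 5).
Both groups share the factor (2n³ + 5).

(7n + 8)(2n³ + 5)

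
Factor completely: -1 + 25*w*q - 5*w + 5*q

(5*q - 1)*(5*w + 1)

Group as (25*w*q - 5*w) + (5*q - 1) = 5*w*(5*q - 1) + (5*q - 1).
Both groups share the factor (5*q - 1).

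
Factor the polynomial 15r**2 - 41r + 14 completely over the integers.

(3r - 7)(5r - 2)

Need a pair with product 15·14 = 210 and sum -41: that's -35 and -6.
Split the middle term: 15r**2 - 35r - 6r + 14 = 5r(3r - 7) - 2(3r - 7).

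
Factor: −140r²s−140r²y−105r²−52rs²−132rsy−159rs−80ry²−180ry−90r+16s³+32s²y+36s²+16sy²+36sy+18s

Group: 5r(−28rs−28ry−21r−16s²−32sy−36s−16y²−36y−18) − s(−28rs−28ry−21r−16s²−32sy−36s−16y²−36y−18); both groups contain (−28rs−28ry−21r−16s²−32sy−36s−16y²−36y−18), so (5r−s) is a factor with cofactor −28rs−28ry−21r−16s²−32sy−36s−16y²−36y−18.
The cofactor groups again: −28rs−28ry−21r−16s²−32sy−36s−16y²−36y−18 = −4s(7r+4s+4y+6) + (−4y−3)(7r+4s+4y+6); both groups contain (7r+4s+4y+6), giving −(4s+4y+3)(7r+4s+4y+6).

−(4s+4y+3)(5r−s)(7r+4s+4y+6)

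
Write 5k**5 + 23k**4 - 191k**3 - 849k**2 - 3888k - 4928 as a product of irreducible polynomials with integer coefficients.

Testing divisors of the constant over divisors of the leading coefficient, k = 7 is a root, so (k - 7) divides it; the quotient is 5k**4 + 58k**3 + 215k**2 + 656k + 704.
Then k = -8 is a root, so (k + 8) is a factor; dividing leaves 5k**3 + 18k**2 + 71k + 88.
Then k = -8/5 is a root, giving the factor (5k + 8) and quotient k**2 + 2k + 11.
The quadratic k**2 + 2k + 11 has discriminant -40 < 0 and is irreducible over ℤ.

(5k + 8)(k + 8)(k - 7)(k**2 + 2k + 11)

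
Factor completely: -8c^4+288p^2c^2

Factor out 8c^2, leaving 36p^2-c^2, which is a difference of two squares.

8c^2(6p-c)(6p+c)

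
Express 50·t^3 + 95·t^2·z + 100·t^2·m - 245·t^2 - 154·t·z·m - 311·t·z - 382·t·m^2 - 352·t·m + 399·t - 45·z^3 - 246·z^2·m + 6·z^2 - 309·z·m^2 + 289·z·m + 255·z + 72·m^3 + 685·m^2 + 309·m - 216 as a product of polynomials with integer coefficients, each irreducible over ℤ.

(5·t - 3·z - 9·m - 8)·(5·t + 5·z - m - 9)·(2·t + 3·z + 8·m - 3)

Group: 5·t·(10·t^2 + 25·t·z + 38·t·m - 33·t + 15·z^2 + 37·z·m - 42·z - 8·m^2 - 69·m + 27) + (-3·z - 9·m - 8)·(10·t^2 + 25·t·z + 38·t·m - 33·t + 15·z^2 + 37·z·m - 42·z - 8·m^2 - 69·m + 27); both groups contain (10·t^2 + 25·t·z + 38·t·m - 33·t + 15·z^2 + 37·z·m - 42·z - 8·m^2 - 69·m + 27), so (5·t - 3·z - 9·m - 8) is a factor with cofactor 10·t^2 + 25·t·z + 38·t·m - 33·t + 15·z^2 + 37·z·m - 42·z - 8·m^2 - 69·m + 27.
The cofactor groups again: 10·t^2 + 25·t·z + 38·t·m - 33·t + 15·z^2 + 37·z·m - 42·z - 8·m^2 - 69·m + 27 = 5·t·(2·t + 3·z + 8·m - 3) + (5·z - m - 9)·(2·t + 3·z + 8·m - 3); both groups contain (2·t + 3·z + 8·m - 3), giving (5·t + 5·z - m - 9)·(2·t + 3·z + 8·m - 3).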